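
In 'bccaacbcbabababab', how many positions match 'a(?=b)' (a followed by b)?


Lookahead 'a(?=b)' matches 'a' only when followed by 'b'.
String: 'bccaacbcbabababab'
Checking each position where char is 'a':
  pos 3: 'a' -> no (next='a')
  pos 4: 'a' -> no (next='c')
  pos 9: 'a' -> MATCH (next='b')
  pos 11: 'a' -> MATCH (next='b')
  pos 13: 'a' -> MATCH (next='b')
  pos 15: 'a' -> MATCH (next='b')
Matching positions: [9, 11, 13, 15]
Count: 4

4


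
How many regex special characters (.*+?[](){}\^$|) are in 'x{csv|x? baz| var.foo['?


Regex special characters are: . * + ? [ ] ( ) { } \ ^ $ |
Scanning 'x{csv|x? baz| var.foo[':
  pos 1: '{' -> SPECIAL
  pos 5: '|' -> SPECIAL
  pos 7: '?' -> SPECIAL
  pos 12: '|' -> SPECIAL
  pos 17: '.' -> SPECIAL
  pos 21: '[' -> SPECIAL
Special chars found: ['{', '|', '?', '|', '.', '[']
Total: 6

6


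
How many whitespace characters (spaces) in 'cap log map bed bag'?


\s matches whitespace characters (spaces, tabs, etc.).
Text: 'cap log map bed bag'
This text has 5 words separated by spaces.
Number of spaces = number of words - 1 = 5 - 1 = 4

4


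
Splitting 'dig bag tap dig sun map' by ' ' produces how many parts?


Splitting by ' ' breaks the string at each occurrence of the separator.
Text: 'dig bag tap dig sun map'
Parts after split:
  Part 1: 'dig'
  Part 2: 'bag'
  Part 3: 'tap'
  Part 4: 'dig'
  Part 5: 'sun'
  Part 6: 'map'
Total parts: 6

6


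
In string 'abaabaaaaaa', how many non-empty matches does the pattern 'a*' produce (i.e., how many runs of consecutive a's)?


Pattern 'a*' matches zero or more a's. We want non-empty runs of consecutive a's.
String: 'abaabaaaaaa'
Walking through the string to find runs of a's:
  Run 1: positions 0-0 -> 'a'
  Run 2: positions 2-3 -> 'aa'
  Run 3: positions 5-10 -> 'aaaaaa'
Non-empty runs found: ['a', 'aa', 'aaaaaa']
Count: 3

3


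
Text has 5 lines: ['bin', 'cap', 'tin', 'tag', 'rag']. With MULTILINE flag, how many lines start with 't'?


With MULTILINE flag, ^ matches the start of each line.
Lines: ['bin', 'cap', 'tin', 'tag', 'rag']
Checking which lines start with 't':
  Line 1: 'bin' -> no
  Line 2: 'cap' -> no
  Line 3: 'tin' -> MATCH
  Line 4: 'tag' -> MATCH
  Line 5: 'rag' -> no
Matching lines: ['tin', 'tag']
Count: 2

2


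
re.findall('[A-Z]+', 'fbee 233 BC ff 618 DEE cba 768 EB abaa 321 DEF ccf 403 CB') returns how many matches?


Pattern '[A-Z]+' finds one or more uppercase letters.
Text: 'fbee 233 BC ff 618 DEE cba 768 EB abaa 321 DEF ccf 403 CB'
Scanning for matches:
  Match 1: 'BC'
  Match 2: 'DEE'
  Match 3: 'EB'
  Match 4: 'DEF'
  Match 5: 'CB'
Total matches: 5

5


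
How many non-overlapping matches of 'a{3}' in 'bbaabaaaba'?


Pattern 'a{3}' matches exactly 3 consecutive a's (greedy, non-overlapping).
String: 'bbaabaaaba'
Scanning for runs of a's:
  Run at pos 2: 'aa' (length 2) -> 0 match(es)
  Run at pos 5: 'aaa' (length 3) -> 1 match(es)
  Run at pos 9: 'a' (length 1) -> 0 match(es)
Matches found: ['aaa']
Total: 1

1


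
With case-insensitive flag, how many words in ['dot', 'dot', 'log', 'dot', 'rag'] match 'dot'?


Case-insensitive matching: compare each word's lowercase form to 'dot'.
  'dot' -> lower='dot' -> MATCH
  'dot' -> lower='dot' -> MATCH
  'log' -> lower='log' -> no
  'dot' -> lower='dot' -> MATCH
  'rag' -> lower='rag' -> no
Matches: ['dot', 'dot', 'dot']
Count: 3

3


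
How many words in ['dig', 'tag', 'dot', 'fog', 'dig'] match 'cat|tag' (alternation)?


Alternation 'cat|tag' matches either 'cat' or 'tag'.
Checking each word:
  'dig' -> no
  'tag' -> MATCH
  'dot' -> no
  'fog' -> no
  'dig' -> no
Matches: ['tag']
Count: 1

1


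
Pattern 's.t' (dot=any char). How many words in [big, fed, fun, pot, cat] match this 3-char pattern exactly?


Pattern 's.t' means: starts with 's', any single char, ends with 't'.
Checking each word (must be exactly 3 chars):
  'big' (len=3): no
  'fed' (len=3): no
  'fun' (len=3): no
  'pot' (len=3): no
  'cat' (len=3): no
Matching words: []
Total: 0

0


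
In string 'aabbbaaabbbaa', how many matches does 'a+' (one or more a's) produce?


Pattern 'a+' matches one or more consecutive a's.
String: 'aabbbaaabbbaa'
Scanning for runs of a:
  Match 1: 'aa' (length 2)
  Match 2: 'aaa' (length 3)
  Match 3: 'aa' (length 2)
Total matches: 3

3


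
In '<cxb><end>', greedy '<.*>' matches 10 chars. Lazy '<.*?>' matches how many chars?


Greedy '<.*>' tries to match as MUCH as possible.
Lazy '<.*?>' tries to match as LITTLE as possible.

String: '<cxb><end>'
Greedy '<.*>' starts at first '<' and extends to the LAST '>': '<cxb><end>' (10 chars)
Lazy '<.*?>' starts at first '<' and stops at the FIRST '>': '<cxb>' (5 chars)

5


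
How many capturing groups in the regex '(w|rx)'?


To count capturing groups, count each '(' that starts a group.
Pattern: '(w|rx)'
Walking through the pattern:
  Position 0: '(' -> group #1
Total capturing groups: 1

1


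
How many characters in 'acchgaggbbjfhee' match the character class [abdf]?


Character class [abdf] matches any of: {a, b, d, f}
Scanning string 'acchgaggbbjfhee' character by character:
  pos 0: 'a' -> MATCH
  pos 1: 'c' -> no
  pos 2: 'c' -> no
  pos 3: 'h' -> no
  pos 4: 'g' -> no
  pos 5: 'a' -> MATCH
  pos 6: 'g' -> no
  pos 7: 'g' -> no
  pos 8: 'b' -> MATCH
  pos 9: 'b' -> MATCH
  pos 10: 'j' -> no
  pos 11: 'f' -> MATCH
  pos 12: 'h' -> no
  pos 13: 'e' -> no
  pos 14: 'e' -> no
Total matches: 5

5


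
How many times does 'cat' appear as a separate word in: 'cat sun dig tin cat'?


Scanning each word for exact match 'cat':
  Word 1: 'cat' -> MATCH
  Word 2: 'sun' -> no
  Word 3: 'dig' -> no
  Word 4: 'tin' -> no
  Word 5: 'cat' -> MATCH
Total matches: 2

2


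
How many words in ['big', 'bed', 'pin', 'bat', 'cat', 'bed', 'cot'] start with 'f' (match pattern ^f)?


Pattern ^f anchors to start of word. Check which words begin with 'f':
  'big' -> no
  'bed' -> no
  'pin' -> no
  'bat' -> no
  'cat' -> no
  'bed' -> no
  'cot' -> no
Matching words: []
Count: 0

0


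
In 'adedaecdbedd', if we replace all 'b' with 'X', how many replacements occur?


re.sub('b', 'X', text) replaces every occurrence of 'b' with 'X'.
Text: 'adedaecdbedd'
Scanning for 'b':
  pos 8: 'b' -> replacement #1
Total replacements: 1

1


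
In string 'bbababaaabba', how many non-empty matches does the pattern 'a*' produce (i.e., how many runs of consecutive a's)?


Pattern 'a*' matches zero or more a's. We want non-empty runs of consecutive a's.
String: 'bbababaaabba'
Walking through the string to find runs of a's:
  Run 1: positions 2-2 -> 'a'
  Run 2: positions 4-4 -> 'a'
  Run 3: positions 6-8 -> 'aaa'
  Run 4: positions 11-11 -> 'a'
Non-empty runs found: ['a', 'a', 'aaa', 'a']
Count: 4

4


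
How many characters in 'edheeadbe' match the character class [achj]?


Character class [achj] matches any of: {a, c, h, j}
Scanning string 'edheeadbe' character by character:
  pos 0: 'e' -> no
  pos 1: 'd' -> no
  pos 2: 'h' -> MATCH
  pos 3: 'e' -> no
  pos 4: 'e' -> no
  pos 5: 'a' -> MATCH
  pos 6: 'd' -> no
  pos 7: 'b' -> no
  pos 8: 'e' -> no
Total matches: 2

2


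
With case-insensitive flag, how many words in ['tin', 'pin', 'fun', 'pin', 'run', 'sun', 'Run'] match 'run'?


Case-insensitive matching: compare each word's lowercase form to 'run'.
  'tin' -> lower='tin' -> no
  'pin' -> lower='pin' -> no
  'fun' -> lower='fun' -> no
  'pin' -> lower='pin' -> no
  'run' -> lower='run' -> MATCH
  'sun' -> lower='sun' -> no
  'Run' -> lower='run' -> MATCH
Matches: ['run', 'Run']
Count: 2

2


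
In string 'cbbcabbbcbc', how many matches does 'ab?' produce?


Pattern 'ab?' matches 'a' optionally followed by 'b'.
String: 'cbbcabbbcbc'
Scanning left to right for 'a' then checking next char:
  Match 1: 'ab' (a followed by b)
Total matches: 1

1


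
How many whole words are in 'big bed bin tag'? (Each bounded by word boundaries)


Word boundaries (\b) mark the start/end of each word.
Text: 'big bed bin tag'
Splitting by whitespace:
  Word 1: 'big'
  Word 2: 'bed'
  Word 3: 'bin'
  Word 4: 'tag'
Total whole words: 4

4


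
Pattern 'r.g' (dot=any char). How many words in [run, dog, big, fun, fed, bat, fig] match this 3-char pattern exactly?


Pattern 'r.g' means: starts with 'r', any single char, ends with 'g'.
Checking each word (must be exactly 3 chars):
  'run' (len=3): no
  'dog' (len=3): no
  'big' (len=3): no
  'fun' (len=3): no
  'fed' (len=3): no
  'bat' (len=3): no
  'fig' (len=3): no
Matching words: []
Total: 0

0


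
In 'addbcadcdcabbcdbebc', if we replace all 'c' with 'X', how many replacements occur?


re.sub('c', 'X', text) replaces every occurrence of 'c' with 'X'.
Text: 'addbcadcdcabbcdbebc'
Scanning for 'c':
  pos 4: 'c' -> replacement #1
  pos 7: 'c' -> replacement #2
  pos 9: 'c' -> replacement #3
  pos 13: 'c' -> replacement #4
  pos 18: 'c' -> replacement #5
Total replacements: 5

5


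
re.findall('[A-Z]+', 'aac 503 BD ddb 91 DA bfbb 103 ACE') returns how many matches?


Pattern '[A-Z]+' finds one or more uppercase letters.
Text: 'aac 503 BD ddb 91 DA bfbb 103 ACE'
Scanning for matches:
  Match 1: 'BD'
  Match 2: 'DA'
  Match 3: 'ACE'
Total matches: 3

3


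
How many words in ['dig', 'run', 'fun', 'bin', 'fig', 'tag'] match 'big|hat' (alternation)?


Alternation 'big|hat' matches either 'big' or 'hat'.
Checking each word:
  'dig' -> no
  'run' -> no
  'fun' -> no
  'bin' -> no
  'fig' -> no
  'tag' -> no
Matches: []
Count: 0

0


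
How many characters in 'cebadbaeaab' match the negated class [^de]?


Negated class [^de] matches any char NOT in {d, e}
Scanning 'cebadbaeaab':
  pos 0: 'c' -> MATCH
  pos 1: 'e' -> no (excluded)
  pos 2: 'b' -> MATCH
  pos 3: 'a' -> MATCH
  pos 4: 'd' -> no (excluded)
  pos 5: 'b' -> MATCH
  pos 6: 'a' -> MATCH
  pos 7: 'e' -> no (excluded)
  pos 8: 'a' -> MATCH
  pos 9: 'a' -> MATCH
  pos 10: 'b' -> MATCH
Total matches: 8

8


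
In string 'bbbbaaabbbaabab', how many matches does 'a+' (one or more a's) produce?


Pattern 'a+' matches one or more consecutive a's.
String: 'bbbbaaabbbaabab'
Scanning for runs of a:
  Match 1: 'aaa' (length 3)
  Match 2: 'aa' (length 2)
  Match 3: 'a' (length 1)
Total matches: 3

3


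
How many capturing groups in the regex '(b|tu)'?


To count capturing groups, count each '(' that starts a group.
Pattern: '(b|tu)'
Walking through the pattern:
  Position 0: '(' -> group #1
Total capturing groups: 1

1


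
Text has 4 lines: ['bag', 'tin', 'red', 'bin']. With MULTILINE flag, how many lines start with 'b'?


With MULTILINE flag, ^ matches the start of each line.
Lines: ['bag', 'tin', 'red', 'bin']
Checking which lines start with 'b':
  Line 1: 'bag' -> MATCH
  Line 2: 'tin' -> no
  Line 3: 'red' -> no
  Line 4: 'bin' -> MATCH
Matching lines: ['bag', 'bin']
Count: 2

2


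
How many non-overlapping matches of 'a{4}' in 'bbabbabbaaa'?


Pattern 'a{4}' matches exactly 4 consecutive a's (greedy, non-overlapping).
String: 'bbabbabbaaa'
Scanning for runs of a's:
  Run at pos 2: 'a' (length 1) -> 0 match(es)
  Run at pos 5: 'a' (length 1) -> 0 match(es)
  Run at pos 8: 'aaa' (length 3) -> 0 match(es)
Matches found: []
Total: 0

0


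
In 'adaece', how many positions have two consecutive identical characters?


Looking for consecutive identical characters in 'adaece':
  pos 0-1: 'a' vs 'd' -> different
  pos 1-2: 'd' vs 'a' -> different
  pos 2-3: 'a' vs 'e' -> different
  pos 3-4: 'e' vs 'c' -> different
  pos 4-5: 'c' vs 'e' -> different
Consecutive identical pairs: []
Count: 0

0


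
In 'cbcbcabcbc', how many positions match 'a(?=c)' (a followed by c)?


Lookahead 'a(?=c)' matches 'a' only when followed by 'c'.
String: 'cbcbcabcbc'
Checking each position where char is 'a':
  pos 5: 'a' -> no (next='b')
Matching positions: []
Count: 0

0


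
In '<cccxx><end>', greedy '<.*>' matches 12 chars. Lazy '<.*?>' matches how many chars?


Greedy '<.*>' tries to match as MUCH as possible.
Lazy '<.*?>' tries to match as LITTLE as possible.

String: '<cccxx><end>'
Greedy '<.*>' starts at first '<' and extends to the LAST '>': '<cccxx><end>' (12 chars)
Lazy '<.*?>' starts at first '<' and stops at the FIRST '>': '<cccxx>' (7 chars)

7


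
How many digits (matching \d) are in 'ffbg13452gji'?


\d matches any digit 0-9.
Scanning 'ffbg13452gji':
  pos 4: '1' -> DIGIT
  pos 5: '3' -> DIGIT
  pos 6: '4' -> DIGIT
  pos 7: '5' -> DIGIT
  pos 8: '2' -> DIGIT
Digits found: ['1', '3', '4', '5', '2']
Total: 5

5


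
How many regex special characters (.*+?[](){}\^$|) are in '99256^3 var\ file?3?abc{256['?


Regex special characters are: . * + ? [ ] ( ) { } \ ^ $ |
Scanning '99256^3 var\ file?3?abc{256[':
  pos 5: '^' -> SPECIAL
  pos 11: '\' -> SPECIAL
  pos 17: '?' -> SPECIAL
  pos 19: '?' -> SPECIAL
  pos 23: '{' -> SPECIAL
  pos 27: '[' -> SPECIAL
Special chars found: ['^', '\\', '?', '?', '{', '[']
Total: 6

6


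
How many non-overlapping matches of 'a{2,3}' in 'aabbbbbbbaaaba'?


Pattern 'a{2,3}' matches between 2 and 3 consecutive a's (greedy).
String: 'aabbbbbbbaaaba'
Finding runs of a's and applying greedy matching:
  Run at pos 0: 'aa' (length 2)
  Run at pos 9: 'aaa' (length 3)
  Run at pos 13: 'a' (length 1)
Matches: ['aa', 'aaa']
Count: 2

2


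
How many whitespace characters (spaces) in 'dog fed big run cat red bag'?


\s matches whitespace characters (spaces, tabs, etc.).
Text: 'dog fed big run cat red bag'
This text has 7 words separated by spaces.
Number of spaces = number of words - 1 = 7 - 1 = 6

6


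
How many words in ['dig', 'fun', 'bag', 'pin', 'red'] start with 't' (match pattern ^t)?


Pattern ^t anchors to start of word. Check which words begin with 't':
  'dig' -> no
  'fun' -> no
  'bag' -> no
  'pin' -> no
  'red' -> no
Matching words: []
Count: 0

0


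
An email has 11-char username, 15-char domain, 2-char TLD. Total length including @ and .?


An email address has format: username@domain.tld
Username length: 11
'@' character: 1
Domain length: 15
'.' character: 1
TLD length: 2
Total = 11 + 1 + 15 + 1 + 2 = 30

30


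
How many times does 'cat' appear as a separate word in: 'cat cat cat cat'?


Scanning each word for exact match 'cat':
  Word 1: 'cat' -> MATCH
  Word 2: 'cat' -> MATCH
  Word 3: 'cat' -> MATCH
  Word 4: 'cat' -> MATCH
Total matches: 4

4


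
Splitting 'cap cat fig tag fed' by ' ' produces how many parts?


Splitting by ' ' breaks the string at each occurrence of the separator.
Text: 'cap cat fig tag fed'
Parts after split:
  Part 1: 'cap'
  Part 2: 'cat'
  Part 3: 'fig'
  Part 4: 'tag'
  Part 5: 'fed'
Total parts: 5

5


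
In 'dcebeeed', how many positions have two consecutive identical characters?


Looking for consecutive identical characters in 'dcebeeed':
  pos 0-1: 'd' vs 'c' -> different
  pos 1-2: 'c' vs 'e' -> different
  pos 2-3: 'e' vs 'b' -> different
  pos 3-4: 'b' vs 'e' -> different
  pos 4-5: 'e' vs 'e' -> MATCH ('ee')
  pos 5-6: 'e' vs 'e' -> MATCH ('ee')
  pos 6-7: 'e' vs 'd' -> different
Consecutive identical pairs: ['ee', 'ee']
Count: 2

2


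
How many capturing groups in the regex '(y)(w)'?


To count capturing groups, count each '(' that starts a group.
Pattern: '(y)(w)'
Walking through the pattern:
  Position 0: '(' -> group #1
  Position 3: '(' -> group #2
Total capturing groups: 2

2


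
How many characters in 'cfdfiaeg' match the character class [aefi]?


Character class [aefi] matches any of: {a, e, f, i}
Scanning string 'cfdfiaeg' character by character:
  pos 0: 'c' -> no
  pos 1: 'f' -> MATCH
  pos 2: 'd' -> no
  pos 3: 'f' -> MATCH
  pos 4: 'i' -> MATCH
  pos 5: 'a' -> MATCH
  pos 6: 'e' -> MATCH
  pos 7: 'g' -> no
Total matches: 5

5


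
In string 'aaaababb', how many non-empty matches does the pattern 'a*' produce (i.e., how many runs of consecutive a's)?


Pattern 'a*' matches zero or more a's. We want non-empty runs of consecutive a's.
String: 'aaaababb'
Walking through the string to find runs of a's:
  Run 1: positions 0-3 -> 'aaaa'
  Run 2: positions 5-5 -> 'a'
Non-empty runs found: ['aaaa', 'a']
Count: 2

2


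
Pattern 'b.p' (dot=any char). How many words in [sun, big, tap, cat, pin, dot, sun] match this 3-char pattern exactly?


Pattern 'b.p' means: starts with 'b', any single char, ends with 'p'.
Checking each word (must be exactly 3 chars):
  'sun' (len=3): no
  'big' (len=3): no
  'tap' (len=3): no
  'cat' (len=3): no
  'pin' (len=3): no
  'dot' (len=3): no
  'sun' (len=3): no
Matching words: []
Total: 0

0


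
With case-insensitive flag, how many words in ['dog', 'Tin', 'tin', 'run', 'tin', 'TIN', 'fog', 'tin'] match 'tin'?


Case-insensitive matching: compare each word's lowercase form to 'tin'.
  'dog' -> lower='dog' -> no
  'Tin' -> lower='tin' -> MATCH
  'tin' -> lower='tin' -> MATCH
  'run' -> lower='run' -> no
  'tin' -> lower='tin' -> MATCH
  'TIN' -> lower='tin' -> MATCH
  'fog' -> lower='fog' -> no
  'tin' -> lower='tin' -> MATCH
Matches: ['Tin', 'tin', 'tin', 'TIN', 'tin']
Count: 5

5


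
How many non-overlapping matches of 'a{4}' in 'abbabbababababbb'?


Pattern 'a{4}' matches exactly 4 consecutive a's (greedy, non-overlapping).
String: 'abbabbababababbb'
Scanning for runs of a's:
  Run at pos 0: 'a' (length 1) -> 0 match(es)
  Run at pos 3: 'a' (length 1) -> 0 match(es)
  Run at pos 6: 'a' (length 1) -> 0 match(es)
  Run at pos 8: 'a' (length 1) -> 0 match(es)
  Run at pos 10: 'a' (length 1) -> 0 match(es)
  Run at pos 12: 'a' (length 1) -> 0 match(es)
Matches found: []
Total: 0

0


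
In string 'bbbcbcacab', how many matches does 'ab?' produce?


Pattern 'ab?' matches 'a' optionally followed by 'b'.
String: 'bbbcbcacab'
Scanning left to right for 'a' then checking next char:
  Match 1: 'a' (a not followed by b)
  Match 2: 'ab' (a followed by b)
Total matches: 2

2


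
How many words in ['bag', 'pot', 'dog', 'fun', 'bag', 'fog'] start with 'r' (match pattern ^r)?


Pattern ^r anchors to start of word. Check which words begin with 'r':
  'bag' -> no
  'pot' -> no
  'dog' -> no
  'fun' -> no
  'bag' -> no
  'fog' -> no
Matching words: []
Count: 0

0


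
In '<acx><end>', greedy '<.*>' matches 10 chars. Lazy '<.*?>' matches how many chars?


Greedy '<.*>' tries to match as MUCH as possible.
Lazy '<.*?>' tries to match as LITTLE as possible.

String: '<acx><end>'
Greedy '<.*>' starts at first '<' and extends to the LAST '>': '<acx><end>' (10 chars)
Lazy '<.*?>' starts at first '<' and stops at the FIRST '>': '<acx>' (5 chars)

5


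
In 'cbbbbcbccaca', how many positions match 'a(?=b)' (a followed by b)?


Lookahead 'a(?=b)' matches 'a' only when followed by 'b'.
String: 'cbbbbcbccaca'
Checking each position where char is 'a':
  pos 9: 'a' -> no (next='c')
Matching positions: []
Count: 0

0


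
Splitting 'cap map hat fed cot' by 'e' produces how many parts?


Splitting by 'e' breaks the string at each occurrence of the separator.
Text: 'cap map hat fed cot'
Parts after split:
  Part 1: 'cap map hat f'
  Part 2: 'd cot'
Total parts: 2

2


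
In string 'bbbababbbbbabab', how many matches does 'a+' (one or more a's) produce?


Pattern 'a+' matches one or more consecutive a's.
String: 'bbbababbbbbabab'
Scanning for runs of a:
  Match 1: 'a' (length 1)
  Match 2: 'a' (length 1)
  Match 3: 'a' (length 1)
  Match 4: 'a' (length 1)
Total matches: 4

4


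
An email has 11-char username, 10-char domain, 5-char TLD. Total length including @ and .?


An email address has format: username@domain.tld
Username length: 11
'@' character: 1
Domain length: 10
'.' character: 1
TLD length: 5
Total = 11 + 1 + 10 + 1 + 5 = 28

28


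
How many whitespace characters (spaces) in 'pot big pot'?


\s matches whitespace characters (spaces, tabs, etc.).
Text: 'pot big pot'
This text has 3 words separated by spaces.
Number of spaces = number of words - 1 = 3 - 1 = 2

2


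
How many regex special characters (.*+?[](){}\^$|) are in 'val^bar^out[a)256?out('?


Regex special characters are: . * + ? [ ] ( ) { } \ ^ $ |
Scanning 'val^bar^out[a)256?out(':
  pos 3: '^' -> SPECIAL
  pos 7: '^' -> SPECIAL
  pos 11: '[' -> SPECIAL
  pos 13: ')' -> SPECIAL
  pos 17: '?' -> SPECIAL
  pos 21: '(' -> SPECIAL
Special chars found: ['^', '^', '[', ')', '?', '(']
Total: 6

6


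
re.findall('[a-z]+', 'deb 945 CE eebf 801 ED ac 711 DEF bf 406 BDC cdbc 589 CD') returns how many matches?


Pattern '[a-z]+' finds one or more lowercase letters.
Text: 'deb 945 CE eebf 801 ED ac 711 DEF bf 406 BDC cdbc 589 CD'
Scanning for matches:
  Match 1: 'deb'
  Match 2: 'eebf'
  Match 3: 'ac'
  Match 4: 'bf'
  Match 5: 'cdbc'
Total matches: 5

5


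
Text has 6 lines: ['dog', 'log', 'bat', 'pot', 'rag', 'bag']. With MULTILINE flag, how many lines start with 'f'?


With MULTILINE flag, ^ matches the start of each line.
Lines: ['dog', 'log', 'bat', 'pot', 'rag', 'bag']
Checking which lines start with 'f':
  Line 1: 'dog' -> no
  Line 2: 'log' -> no
  Line 3: 'bat' -> no
  Line 4: 'pot' -> no
  Line 5: 'rag' -> no
  Line 6: 'bag' -> no
Matching lines: []
Count: 0

0


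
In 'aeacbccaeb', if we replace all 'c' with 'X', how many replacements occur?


re.sub('c', 'X', text) replaces every occurrence of 'c' with 'X'.
Text: 'aeacbccaeb'
Scanning for 'c':
  pos 3: 'c' -> replacement #1
  pos 5: 'c' -> replacement #2
  pos 6: 'c' -> replacement #3
Total replacements: 3

3


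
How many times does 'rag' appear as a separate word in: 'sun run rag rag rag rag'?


Scanning each word for exact match 'rag':
  Word 1: 'sun' -> no
  Word 2: 'run' -> no
  Word 3: 'rag' -> MATCH
  Word 4: 'rag' -> MATCH
  Word 5: 'rag' -> MATCH
  Word 6: 'rag' -> MATCH
Total matches: 4

4


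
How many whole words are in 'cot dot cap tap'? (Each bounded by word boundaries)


Word boundaries (\b) mark the start/end of each word.
Text: 'cot dot cap tap'
Splitting by whitespace:
  Word 1: 'cot'
  Word 2: 'dot'
  Word 3: 'cap'
  Word 4: 'tap'
Total whole words: 4

4


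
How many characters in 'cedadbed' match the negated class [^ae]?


Negated class [^ae] matches any char NOT in {a, e}
Scanning 'cedadbed':
  pos 0: 'c' -> MATCH
  pos 1: 'e' -> no (excluded)
  pos 2: 'd' -> MATCH
  pos 3: 'a' -> no (excluded)
  pos 4: 'd' -> MATCH
  pos 5: 'b' -> MATCH
  pos 6: 'e' -> no (excluded)
  pos 7: 'd' -> MATCH
Total matches: 5

5


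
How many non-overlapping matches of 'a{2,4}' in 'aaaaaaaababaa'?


Pattern 'a{2,4}' matches between 2 and 4 consecutive a's (greedy).
String: 'aaaaaaaababaa'
Finding runs of a's and applying greedy matching:
  Run at pos 0: 'aaaaaaaa' (length 8)
  Run at pos 9: 'a' (length 1)
  Run at pos 11: 'aa' (length 2)
Matches: ['aaaa', 'aaaa', 'aa']
Count: 3

3


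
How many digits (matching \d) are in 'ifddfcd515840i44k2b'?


\d matches any digit 0-9.
Scanning 'ifddfcd515840i44k2b':
  pos 7: '5' -> DIGIT
  pos 8: '1' -> DIGIT
  pos 9: '5' -> DIGIT
  pos 10: '8' -> DIGIT
  pos 11: '4' -> DIGIT
  pos 12: '0' -> DIGIT
  pos 14: '4' -> DIGIT
  pos 15: '4' -> DIGIT
  pos 17: '2' -> DIGIT
Digits found: ['5', '1', '5', '8', '4', '0', '4', '4', '2']
Total: 9

9


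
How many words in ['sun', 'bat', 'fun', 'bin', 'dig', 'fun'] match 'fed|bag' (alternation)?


Alternation 'fed|bag' matches either 'fed' or 'bag'.
Checking each word:
  'sun' -> no
  'bat' -> no
  'fun' -> no
  'bin' -> no
  'dig' -> no
  'fun' -> no
Matches: []
Count: 0

0


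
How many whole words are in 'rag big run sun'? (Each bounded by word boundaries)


Word boundaries (\b) mark the start/end of each word.
Text: 'rag big run sun'
Splitting by whitespace:
  Word 1: 'rag'
  Word 2: 'big'
  Word 3: 'run'
  Word 4: 'sun'
Total whole words: 4

4


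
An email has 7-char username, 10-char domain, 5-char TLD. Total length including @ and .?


An email address has format: username@domain.tld
Username length: 7
'@' character: 1
Domain length: 10
'.' character: 1
TLD length: 5
Total = 7 + 1 + 10 + 1 + 5 = 24

24


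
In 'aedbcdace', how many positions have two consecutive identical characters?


Looking for consecutive identical characters in 'aedbcdace':
  pos 0-1: 'a' vs 'e' -> different
  pos 1-2: 'e' vs 'd' -> different
  pos 2-3: 'd' vs 'b' -> different
  pos 3-4: 'b' vs 'c' -> different
  pos 4-5: 'c' vs 'd' -> different
  pos 5-6: 'd' vs 'a' -> different
  pos 6-7: 'a' vs 'c' -> different
  pos 7-8: 'c' vs 'e' -> different
Consecutive identical pairs: []
Count: 0

0


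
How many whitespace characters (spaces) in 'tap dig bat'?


\s matches whitespace characters (spaces, tabs, etc.).
Text: 'tap dig bat'
This text has 3 words separated by spaces.
Number of spaces = number of words - 1 = 3 - 1 = 2

2


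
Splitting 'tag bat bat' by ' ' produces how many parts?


Splitting by ' ' breaks the string at each occurrence of the separator.
Text: 'tag bat bat'
Parts after split:
  Part 1: 'tag'
  Part 2: 'bat'
  Part 3: 'bat'
Total parts: 3

3


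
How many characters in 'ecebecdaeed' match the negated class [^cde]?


Negated class [^cde] matches any char NOT in {c, d, e}
Scanning 'ecebecdaeed':
  pos 0: 'e' -> no (excluded)
  pos 1: 'c' -> no (excluded)
  pos 2: 'e' -> no (excluded)
  pos 3: 'b' -> MATCH
  pos 4: 'e' -> no (excluded)
  pos 5: 'c' -> no (excluded)
  pos 6: 'd' -> no (excluded)
  pos 7: 'a' -> MATCH
  pos 8: 'e' -> no (excluded)
  pos 9: 'e' -> no (excluded)
  pos 10: 'd' -> no (excluded)
Total matches: 2

2


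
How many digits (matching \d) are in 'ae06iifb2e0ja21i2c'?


\d matches any digit 0-9.
Scanning 'ae06iifb2e0ja21i2c':
  pos 2: '0' -> DIGIT
  pos 3: '6' -> DIGIT
  pos 8: '2' -> DIGIT
  pos 10: '0' -> DIGIT
  pos 13: '2' -> DIGIT
  pos 14: '1' -> DIGIT
  pos 16: '2' -> DIGIT
Digits found: ['0', '6', '2', '0', '2', '1', '2']
Total: 7

7


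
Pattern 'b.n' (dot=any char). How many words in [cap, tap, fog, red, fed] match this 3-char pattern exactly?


Pattern 'b.n' means: starts with 'b', any single char, ends with 'n'.
Checking each word (must be exactly 3 chars):
  'cap' (len=3): no
  'tap' (len=3): no
  'fog' (len=3): no
  'red' (len=3): no
  'fed' (len=3): no
Matching words: []
Total: 0

0


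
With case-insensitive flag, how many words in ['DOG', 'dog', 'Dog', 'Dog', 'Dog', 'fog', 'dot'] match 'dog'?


Case-insensitive matching: compare each word's lowercase form to 'dog'.
  'DOG' -> lower='dog' -> MATCH
  'dog' -> lower='dog' -> MATCH
  'Dog' -> lower='dog' -> MATCH
  'Dog' -> lower='dog' -> MATCH
  'Dog' -> lower='dog' -> MATCH
  'fog' -> lower='fog' -> no
  'dot' -> lower='dot' -> no
Matches: ['DOG', 'dog', 'Dog', 'Dog', 'Dog']
Count: 5

5


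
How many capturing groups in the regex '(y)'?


To count capturing groups, count each '(' that starts a group.
Pattern: '(y)'
Walking through the pattern:
  Position 0: '(' -> group #1
Total capturing groups: 1

1


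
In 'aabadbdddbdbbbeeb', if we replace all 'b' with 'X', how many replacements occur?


re.sub('b', 'X', text) replaces every occurrence of 'b' with 'X'.
Text: 'aabadbdddbdbbbeeb'
Scanning for 'b':
  pos 2: 'b' -> replacement #1
  pos 5: 'b' -> replacement #2
  pos 9: 'b' -> replacement #3
  pos 11: 'b' -> replacement #4
  pos 12: 'b' -> replacement #5
  pos 13: 'b' -> replacement #6
  pos 16: 'b' -> replacement #7
Total replacements: 7

7


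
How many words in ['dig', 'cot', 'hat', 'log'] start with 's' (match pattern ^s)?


Pattern ^s anchors to start of word. Check which words begin with 's':
  'dig' -> no
  'cot' -> no
  'hat' -> no
  'log' -> no
Matching words: []
Count: 0

0


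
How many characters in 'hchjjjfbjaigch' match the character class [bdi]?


Character class [bdi] matches any of: {b, d, i}
Scanning string 'hchjjjfbjaigch' character by character:
  pos 0: 'h' -> no
  pos 1: 'c' -> no
  pos 2: 'h' -> no
  pos 3: 'j' -> no
  pos 4: 'j' -> no
  pos 5: 'j' -> no
  pos 6: 'f' -> no
  pos 7: 'b' -> MATCH
  pos 8: 'j' -> no
  pos 9: 'a' -> no
  pos 10: 'i' -> MATCH
  pos 11: 'g' -> no
  pos 12: 'c' -> no
  pos 13: 'h' -> no
Total matches: 2

2


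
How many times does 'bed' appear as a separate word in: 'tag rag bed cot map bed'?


Scanning each word for exact match 'bed':
  Word 1: 'tag' -> no
  Word 2: 'rag' -> no
  Word 3: 'bed' -> MATCH
  Word 4: 'cot' -> no
  Word 5: 'map' -> no
  Word 6: 'bed' -> MATCH
Total matches: 2

2


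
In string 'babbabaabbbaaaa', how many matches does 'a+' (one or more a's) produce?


Pattern 'a+' matches one or more consecutive a's.
String: 'babbabaabbbaaaa'
Scanning for runs of a:
  Match 1: 'a' (length 1)
  Match 2: 'a' (length 1)
  Match 3: 'aa' (length 2)
  Match 4: 'aaaa' (length 4)
Total matches: 4

4


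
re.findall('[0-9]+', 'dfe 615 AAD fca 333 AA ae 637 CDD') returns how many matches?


Pattern '[0-9]+' finds one or more digits.
Text: 'dfe 615 AAD fca 333 AA ae 637 CDD'
Scanning for matches:
  Match 1: '615'
  Match 2: '333'
  Match 3: '637'
Total matches: 3

3


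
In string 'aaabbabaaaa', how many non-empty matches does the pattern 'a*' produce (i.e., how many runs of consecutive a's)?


Pattern 'a*' matches zero or more a's. We want non-empty runs of consecutive a's.
String: 'aaabbabaaaa'
Walking through the string to find runs of a's:
  Run 1: positions 0-2 -> 'aaa'
  Run 2: positions 5-5 -> 'a'
  Run 3: positions 7-10 -> 'aaaa'
Non-empty runs found: ['aaa', 'a', 'aaaa']
Count: 3

3


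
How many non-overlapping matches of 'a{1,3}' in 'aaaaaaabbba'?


Pattern 'a{1,3}' matches between 1 and 3 consecutive a's (greedy).
String: 'aaaaaaabbba'
Finding runs of a's and applying greedy matching:
  Run at pos 0: 'aaaaaaa' (length 7)
  Run at pos 10: 'a' (length 1)
Matches: ['aaa', 'aaa', 'a', 'a']
Count: 4

4


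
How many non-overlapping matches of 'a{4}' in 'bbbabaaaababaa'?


Pattern 'a{4}' matches exactly 4 consecutive a's (greedy, non-overlapping).
String: 'bbbabaaaababaa'
Scanning for runs of a's:
  Run at pos 3: 'a' (length 1) -> 0 match(es)
  Run at pos 5: 'aaaa' (length 4) -> 1 match(es)
  Run at pos 10: 'a' (length 1) -> 0 match(es)
  Run at pos 12: 'aa' (length 2) -> 0 match(es)
Matches found: ['aaaa']
Total: 1

1


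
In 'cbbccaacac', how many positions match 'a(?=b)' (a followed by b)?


Lookahead 'a(?=b)' matches 'a' only when followed by 'b'.
String: 'cbbccaacac'
Checking each position where char is 'a':
  pos 5: 'a' -> no (next='a')
  pos 6: 'a' -> no (next='c')
  pos 8: 'a' -> no (next='c')
Matching positions: []
Count: 0

0


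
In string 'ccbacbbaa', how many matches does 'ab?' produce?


Pattern 'ab?' matches 'a' optionally followed by 'b'.
String: 'ccbacbbaa'
Scanning left to right for 'a' then checking next char:
  Match 1: 'a' (a not followed by b)
  Match 2: 'a' (a not followed by b)
  Match 3: 'a' (a not followed by b)
Total matches: 3

3


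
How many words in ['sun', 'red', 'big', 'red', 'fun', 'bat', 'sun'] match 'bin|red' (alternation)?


Alternation 'bin|red' matches either 'bin' or 'red'.
Checking each word:
  'sun' -> no
  'red' -> MATCH
  'big' -> no
  'red' -> MATCH
  'fun' -> no
  'bat' -> no
  'sun' -> no
Matches: ['red', 'red']
Count: 2

2


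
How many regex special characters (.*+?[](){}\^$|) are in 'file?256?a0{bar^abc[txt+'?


Regex special characters are: . * + ? [ ] ( ) { } \ ^ $ |
Scanning 'file?256?a0{bar^abc[txt+':
  pos 4: '?' -> SPECIAL
  pos 8: '?' -> SPECIAL
  pos 11: '{' -> SPECIAL
  pos 15: '^' -> SPECIAL
  pos 19: '[' -> SPECIAL
  pos 23: '+' -> SPECIAL
Special chars found: ['?', '?', '{', '^', '[', '+']
Total: 6

6


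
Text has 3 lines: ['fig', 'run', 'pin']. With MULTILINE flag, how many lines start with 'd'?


With MULTILINE flag, ^ matches the start of each line.
Lines: ['fig', 'run', 'pin']
Checking which lines start with 'd':
  Line 1: 'fig' -> no
  Line 2: 'run' -> no
  Line 3: 'pin' -> no
Matching lines: []
Count: 0

0


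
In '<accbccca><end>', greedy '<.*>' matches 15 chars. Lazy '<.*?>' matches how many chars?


Greedy '<.*>' tries to match as MUCH as possible.
Lazy '<.*?>' tries to match as LITTLE as possible.

String: '<accbccca><end>'
Greedy '<.*>' starts at first '<' and extends to the LAST '>': '<accbccca><end>' (15 chars)
Lazy '<.*?>' starts at first '<' and stops at the FIRST '>': '<accbccca>' (10 chars)

10


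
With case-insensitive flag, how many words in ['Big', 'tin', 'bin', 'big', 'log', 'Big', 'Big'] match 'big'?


Case-insensitive matching: compare each word's lowercase form to 'big'.
  'Big' -> lower='big' -> MATCH
  'tin' -> lower='tin' -> no
  'bin' -> lower='bin' -> no
  'big' -> lower='big' -> MATCH
  'log' -> lower='log' -> no
  'Big' -> lower='big' -> MATCH
  'Big' -> lower='big' -> MATCH
Matches: ['Big', 'big', 'Big', 'Big']
Count: 4

4


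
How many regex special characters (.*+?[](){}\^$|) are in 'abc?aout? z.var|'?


Regex special characters are: . * + ? [ ] ( ) { } \ ^ $ |
Scanning 'abc?aout? z.var|':
  pos 3: '?' -> SPECIAL
  pos 8: '?' -> SPECIAL
  pos 11: '.' -> SPECIAL
  pos 15: '|' -> SPECIAL
Special chars found: ['?', '?', '.', '|']
Total: 4

4


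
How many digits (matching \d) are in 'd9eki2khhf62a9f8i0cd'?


\d matches any digit 0-9.
Scanning 'd9eki2khhf62a9f8i0cd':
  pos 1: '9' -> DIGIT
  pos 5: '2' -> DIGIT
  pos 10: '6' -> DIGIT
  pos 11: '2' -> DIGIT
  pos 13: '9' -> DIGIT
  pos 15: '8' -> DIGIT
  pos 17: '0' -> DIGIT
Digits found: ['9', '2', '6', '2', '9', '8', '0']
Total: 7

7


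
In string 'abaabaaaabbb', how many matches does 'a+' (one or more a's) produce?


Pattern 'a+' matches one or more consecutive a's.
String: 'abaabaaaabbb'
Scanning for runs of a:
  Match 1: 'a' (length 1)
  Match 2: 'aa' (length 2)
  Match 3: 'aaaa' (length 4)
Total matches: 3

3


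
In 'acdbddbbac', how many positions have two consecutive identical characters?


Looking for consecutive identical characters in 'acdbddbbac':
  pos 0-1: 'a' vs 'c' -> different
  pos 1-2: 'c' vs 'd' -> different
  pos 2-3: 'd' vs 'b' -> different
  pos 3-4: 'b' vs 'd' -> different
  pos 4-5: 'd' vs 'd' -> MATCH ('dd')
  pos 5-6: 'd' vs 'b' -> different
  pos 6-7: 'b' vs 'b' -> MATCH ('bb')
  pos 7-8: 'b' vs 'a' -> different
  pos 8-9: 'a' vs 'c' -> different
Consecutive identical pairs: ['dd', 'bb']
Count: 2

2


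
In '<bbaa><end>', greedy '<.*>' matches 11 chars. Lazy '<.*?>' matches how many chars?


Greedy '<.*>' tries to match as MUCH as possible.
Lazy '<.*?>' tries to match as LITTLE as possible.

String: '<bbaa><end>'
Greedy '<.*>' starts at first '<' and extends to the LAST '>': '<bbaa><end>' (11 chars)
Lazy '<.*?>' starts at first '<' and stops at the FIRST '>': '<bbaa>' (6 chars)

6


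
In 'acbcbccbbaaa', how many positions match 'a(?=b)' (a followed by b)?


Lookahead 'a(?=b)' matches 'a' only when followed by 'b'.
String: 'acbcbccbbaaa'
Checking each position where char is 'a':
  pos 0: 'a' -> no (next='c')
  pos 9: 'a' -> no (next='a')
  pos 10: 'a' -> no (next='a')
Matching positions: []
Count: 0

0


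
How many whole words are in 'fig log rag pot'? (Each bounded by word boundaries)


Word boundaries (\b) mark the start/end of each word.
Text: 'fig log rag pot'
Splitting by whitespace:
  Word 1: 'fig'
  Word 2: 'log'
  Word 3: 'rag'
  Word 4: 'pot'
Total whole words: 4

4


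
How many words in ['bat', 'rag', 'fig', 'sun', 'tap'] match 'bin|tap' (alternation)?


Alternation 'bin|tap' matches either 'bin' or 'tap'.
Checking each word:
  'bat' -> no
  'rag' -> no
  'fig' -> no
  'sun' -> no
  'tap' -> MATCH
Matches: ['tap']
Count: 1

1


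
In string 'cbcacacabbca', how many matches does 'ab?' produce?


Pattern 'ab?' matches 'a' optionally followed by 'b'.
String: 'cbcacacabbca'
Scanning left to right for 'a' then checking next char:
  Match 1: 'a' (a not followed by b)
  Match 2: 'a' (a not followed by b)
  Match 3: 'ab' (a followed by b)
  Match 4: 'a' (a not followed by b)
Total matches: 4

4


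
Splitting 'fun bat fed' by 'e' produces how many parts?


Splitting by 'e' breaks the string at each occurrence of the separator.
Text: 'fun bat fed'
Parts after split:
  Part 1: 'fun bat f'
  Part 2: 'd'
Total parts: 2

2


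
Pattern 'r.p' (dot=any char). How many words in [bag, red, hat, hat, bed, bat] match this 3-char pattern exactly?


Pattern 'r.p' means: starts with 'r', any single char, ends with 'p'.
Checking each word (must be exactly 3 chars):
  'bag' (len=3): no
  'red' (len=3): no
  'hat' (len=3): no
  'hat' (len=3): no
  'bed' (len=3): no
  'bat' (len=3): no
Matching words: []
Total: 0

0


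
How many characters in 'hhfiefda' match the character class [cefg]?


Character class [cefg] matches any of: {c, e, f, g}
Scanning string 'hhfiefda' character by character:
  pos 0: 'h' -> no
  pos 1: 'h' -> no
  pos 2: 'f' -> MATCH
  pos 3: 'i' -> no
  pos 4: 'e' -> MATCH
  pos 5: 'f' -> MATCH
  pos 6: 'd' -> no
  pos 7: 'a' -> no
Total matches: 3

3


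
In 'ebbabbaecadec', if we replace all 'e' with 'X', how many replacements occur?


re.sub('e', 'X', text) replaces every occurrence of 'e' with 'X'.
Text: 'ebbabbaecadec'
Scanning for 'e':
  pos 0: 'e' -> replacement #1
  pos 7: 'e' -> replacement #2
  pos 11: 'e' -> replacement #3
Total replacements: 3

3


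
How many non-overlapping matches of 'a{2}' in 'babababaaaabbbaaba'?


Pattern 'a{2}' matches exactly 2 consecutive a's (greedy, non-overlapping).
String: 'babababaaaabbbaaba'
Scanning for runs of a's:
  Run at pos 1: 'a' (length 1) -> 0 match(es)
  Run at pos 3: 'a' (length 1) -> 0 match(es)
  Run at pos 5: 'a' (length 1) -> 0 match(es)
  Run at pos 7: 'aaaa' (length 4) -> 2 match(es)
  Run at pos 14: 'aa' (length 2) -> 1 match(es)
  Run at pos 17: 'a' (length 1) -> 0 match(es)
Matches found: ['aa', 'aa', 'aa']
Total: 3

3


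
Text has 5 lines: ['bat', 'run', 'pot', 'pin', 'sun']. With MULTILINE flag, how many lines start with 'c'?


With MULTILINE flag, ^ matches the start of each line.
Lines: ['bat', 'run', 'pot', 'pin', 'sun']
Checking which lines start with 'c':
  Line 1: 'bat' -> no
  Line 2: 'run' -> no
  Line 3: 'pot' -> no
  Line 4: 'pin' -> no
  Line 5: 'sun' -> no
Matching lines: []
Count: 0

0


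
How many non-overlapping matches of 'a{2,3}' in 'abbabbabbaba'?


Pattern 'a{2,3}' matches between 2 and 3 consecutive a's (greedy).
String: 'abbabbabbaba'
Finding runs of a's and applying greedy matching:
  Run at pos 0: 'a' (length 1)
  Run at pos 3: 'a' (length 1)
  Run at pos 6: 'a' (length 1)
  Run at pos 9: 'a' (length 1)
  Run at pos 11: 'a' (length 1)
Matches: []
Count: 0

0


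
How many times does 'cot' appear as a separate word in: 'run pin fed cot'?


Scanning each word for exact match 'cot':
  Word 1: 'run' -> no
  Word 2: 'pin' -> no
  Word 3: 'fed' -> no
  Word 4: 'cot' -> MATCH
Total matches: 1

1


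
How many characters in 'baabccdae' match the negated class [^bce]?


Negated class [^bce] matches any char NOT in {b, c, e}
Scanning 'baabccdae':
  pos 0: 'b' -> no (excluded)
  pos 1: 'a' -> MATCH
  pos 2: 'a' -> MATCH
  pos 3: 'b' -> no (excluded)
  pos 4: 'c' -> no (excluded)
  pos 5: 'c' -> no (excluded)
  pos 6: 'd' -> MATCH
  pos 7: 'a' -> MATCH
  pos 8: 'e' -> no (excluded)
Total matches: 4

4


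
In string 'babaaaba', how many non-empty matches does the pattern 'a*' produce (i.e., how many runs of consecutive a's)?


Pattern 'a*' matches zero or more a's. We want non-empty runs of consecutive a's.
String: 'babaaaba'
Walking through the string to find runs of a's:
  Run 1: positions 1-1 -> 'a'
  Run 2: positions 3-5 -> 'aaa'
  Run 3: positions 7-7 -> 'a'
Non-empty runs found: ['a', 'aaa', 'a']
Count: 3

3


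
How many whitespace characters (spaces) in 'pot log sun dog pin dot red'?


\s matches whitespace characters (spaces, tabs, etc.).
Text: 'pot log sun dog pin dot red'
This text has 7 words separated by spaces.
Number of spaces = number of words - 1 = 7 - 1 = 6

6


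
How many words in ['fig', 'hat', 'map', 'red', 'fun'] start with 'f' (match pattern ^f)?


Pattern ^f anchors to start of word. Check which words begin with 'f':
  'fig' -> MATCH (starts with 'f')
  'hat' -> no
  'map' -> no
  'red' -> no
  'fun' -> MATCH (starts with 'f')
Matching words: ['fig', 'fun']
Count: 2

2
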